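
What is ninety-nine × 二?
Convert ninety-nine (English words) → 99 (decimal)
Convert 二 (Chinese numeral) → 2 (decimal)
Compute 99 × 2 = 198
198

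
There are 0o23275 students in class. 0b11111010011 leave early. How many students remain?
Convert 0o23275 (octal) → 2×4096 + 3×512 + 2×64 + 7×8 + 5 = 9917 (decimal)
Convert 0b11111010011 (binary) → 1024 + 512 + 256 + 128 + 64 + 16 + 2 + 1 = 2003 (decimal)
Compute 9917 - 2003 = 7914
7914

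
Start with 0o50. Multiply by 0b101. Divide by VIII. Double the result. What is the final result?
Convert 0o50 (octal) → 5×8 = 40 (decimal)
Start: 40
Convert 0b101 (binary) → 4 + 1 = 5 (decimal)
40 × 5 = 200
Convert VIII (Roman numeral) → 5 + 1 + 1 + 1 = 8 (decimal)
200 ÷ 8 = 25
25 × 2 = 50
50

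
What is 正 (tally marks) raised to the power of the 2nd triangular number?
Convert 正 (tally marks) → 5 (decimal)
Convert the 2nd triangular number (triangular index) → 2×3/2 = 3 (decimal)
Compute 5 ^ 3 = 125
125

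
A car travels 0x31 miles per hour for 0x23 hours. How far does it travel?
Convert 0x31 (hexadecimal) → 3×16 + 1 = 49 (decimal)
Convert 0x23 (hexadecimal) → 2×16 + 3 = 35 (decimal)
Compute 49 × 35 = 1715
1715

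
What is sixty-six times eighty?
Convert sixty-six (English words) → 66 (decimal)
Convert eighty (English words) → 80 (decimal)
Compute 66 × 80 = 5280
5280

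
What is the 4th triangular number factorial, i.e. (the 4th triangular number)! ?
Convert the 4th triangular number (triangular index) → 4×5/2 = 10 (decimal)
Compute 10! = 3628800
3628800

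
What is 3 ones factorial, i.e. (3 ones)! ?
Convert 3 ones (place-value notation) → 3 (decimal)
Compute 3! = 6
6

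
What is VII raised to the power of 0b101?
Convert VII (Roman numeral) → 5 + 1 + 1 = 7 (decimal)
Convert 0b101 (binary) → 4 + 1 = 5 (decimal)
Compute 7 ^ 5 = 16807
16807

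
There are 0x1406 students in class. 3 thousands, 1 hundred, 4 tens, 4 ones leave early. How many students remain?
Convert 0x1406 (hexadecimal) → 1×4096 + 4×256 + 6 = 5126 (decimal)
Convert 3 thousands, 1 hundred, 4 tens, 4 ones (place-value notation) → 3×1000 + 1×100 + 4×10 + 4 = 3144 (decimal)
Compute 5126 - 3144 = 1982
1982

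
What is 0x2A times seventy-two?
Convert 0x2A (hexadecimal) → 2×16 + 10 = 42 (decimal)
Convert seventy-two (English words) → 72 (decimal)
Compute 42 × 72 = 3024
3024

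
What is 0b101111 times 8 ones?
Convert 0b101111 (binary) → 32 + 8 + 4 + 2 + 1 = 47 (decimal)
Convert 8 ones (place-value notation) → 8 (decimal)
Compute 47 × 8 = 376
376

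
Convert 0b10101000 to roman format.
Convert 0b10101000 (binary) → 128 + 32 + 8 = 168 (decimal)
Convert 168 (decimal) → 168 = 100 + 50 + 10 + 5 + 1 + 1 + 1 → CLXVIII (Roman numeral)
CLXVIII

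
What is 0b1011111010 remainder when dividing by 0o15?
Convert 0b1011111010 (binary) → 512 + 128 + 64 + 32 + 16 + 8 + 2 = 762 (decimal)
Convert 0o15 (octal) → 1×8 + 5 = 13 (decimal)
Compute 762 mod 13 = 8
8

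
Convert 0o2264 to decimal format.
Convert 0o2264 (octal) → 2×512 + 2×64 + 6×8 + 4 = 1204 (decimal)
1204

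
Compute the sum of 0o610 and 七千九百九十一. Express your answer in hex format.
Convert 0o610 (octal) → 6×64 + 1×8 = 392 (decimal)
Convert 七千九百九十一 (Chinese numeral) → 7×1000 + 9×100 + 9×10 + 1 = 7991 (decimal)
Compute 392 + 7991 = 8383
Convert 8383 (decimal) → 8383 = 2×4096 + 11×16 + 15 → 0x20BF (hexadecimal)
0x20BF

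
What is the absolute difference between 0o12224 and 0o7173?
Convert 0o12224 (octal) → 1×4096 + 2×512 + 2×64 + 2×8 + 4 = 5268 (decimal)
Convert 0o7173 (octal) → 7×512 + 1×64 + 7×8 + 3 = 3707 (decimal)
Compute |5268 - 3707| = 1561
1561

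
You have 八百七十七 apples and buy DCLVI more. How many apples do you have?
Convert 八百七十七 (Chinese numeral) → 8×100 + 7×10 + 7 = 877 (decimal)
Convert DCLVI (Roman numeral) → 500 + 100 + 50 + 5 + 1 = 656 (decimal)
Compute 877 + 656 = 1533
1533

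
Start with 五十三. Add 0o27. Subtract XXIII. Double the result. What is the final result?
Convert 五十三 (Chinese numeral) → 5×10 + 3 = 53 (decimal)
Start: 53
Convert 0o27 (octal) → 2×8 + 7 = 23 (decimal)
53 + 23 = 76
Convert XXIII (Roman numeral) → 10 + 10 + 1 + 1 + 1 = 23 (decimal)
76 - 23 = 53
53 × 2 = 106
106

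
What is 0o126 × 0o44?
Convert 0o126 (octal) → 1×64 + 2×8 + 6 = 86 (decimal)
Convert 0o44 (octal) → 4×8 + 4 = 36 (decimal)
Compute 86 × 36 = 3096
3096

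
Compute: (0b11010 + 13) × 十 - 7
Convert 0b11010 (binary) → 16 + 8 + 2 = 26 (decimal)
Convert 十 (Chinese numeral) → 1×10 = 10 (decimal)
Expression in decimal: (26 + 13) × 10 - 7
Parentheses first: 26 + 13 = 39
Multiply: 39 × 10 = 390
Subtract: 390 - 7 = 383
383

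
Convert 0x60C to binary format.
Convert 0x60C (hexadecimal) → 6×256 + 12 = 1548 (decimal)
Convert 1548 (decimal) → 1548 = 1024 + 512 + 8 + 4 → 0b11000001100 (binary)
0b11000001100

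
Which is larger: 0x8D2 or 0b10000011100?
Convert 0x8D2 (hexadecimal) → 8×256 + 13×16 + 2 = 2258 (decimal)
Convert 0b10000011100 (binary) → 1024 + 16 + 8 + 4 = 1052 (decimal)
Compare 2258 vs 1052: larger = 2258
2258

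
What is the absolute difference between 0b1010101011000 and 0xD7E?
Convert 0b1010101011000 (binary) → 4096 + 1024 + 256 + 64 + 16 + 8 = 5464 (decimal)
Convert 0xD7E (hexadecimal) → 13×256 + 7×16 + 14 = 3454 (decimal)
Compute |5464 - 3454| = 2010
2010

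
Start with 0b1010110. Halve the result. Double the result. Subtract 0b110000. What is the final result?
Convert 0b1010110 (binary) → 64 + 16 + 4 + 2 = 86 (decimal)
Start: 86
86 ÷ 2 = 43
43 × 2 = 86
Convert 0b110000 (binary) → 32 + 16 = 48 (decimal)
86 - 48 = 38
38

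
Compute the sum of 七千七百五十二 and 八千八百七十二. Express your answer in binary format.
Convert 七千七百五十二 (Chinese numeral) → 7×1000 + 7×100 + 5×10 + 2 = 7752 (decimal)
Convert 八千八百七十二 (Chinese numeral) → 8×1000 + 8×100 + 7×10 + 2 = 8872 (decimal)
Compute 7752 + 8872 = 16624
Convert 16624 (decimal) → 16624 = 16384 + 128 + 64 + 32 + 16 → 0b100000011110000 (binary)
0b100000011110000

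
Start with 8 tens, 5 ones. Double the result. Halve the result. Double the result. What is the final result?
Convert 8 tens, 5 ones (place-value notation) → 8×10 + 5 = 85 (decimal)
Start: 85
85 × 2 = 170
170 ÷ 2 = 85
85 × 2 = 170
170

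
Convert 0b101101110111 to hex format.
Convert 0b101101110111 (binary) → 2048 + 512 + 256 + 64 + 32 + 16 + 4 + 2 + 1 = 2935 (decimal)
Convert 2935 (decimal) → 2935 = 11×256 + 7×16 + 7 → 0xB77 (hexadecimal)
0xB77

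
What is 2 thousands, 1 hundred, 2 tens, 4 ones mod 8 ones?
Convert 2 thousands, 1 hundred, 2 tens, 4 ones (place-value notation) → 2×1000 + 1×100 + 2×10 + 4 = 2124 (decimal)
Convert 8 ones (place-value notation) → 8 (decimal)
Compute 2124 mod 8 = 4
4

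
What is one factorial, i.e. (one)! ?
Convert one (English words) → 1 (decimal)
Compute 1! = 1
1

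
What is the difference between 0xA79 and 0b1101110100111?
Convert 0xA79 (hexadecimal) → 10×256 + 7×16 + 9 = 2681 (decimal)
Convert 0b1101110100111 (binary) → 4096 + 2048 + 512 + 256 + 128 + 32 + 4 + 2 + 1 = 7079 (decimal)
Difference: |2681 - 7079| = 4398
4398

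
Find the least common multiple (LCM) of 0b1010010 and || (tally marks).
Convert 0b1010010 (binary) → 64 + 16 + 2 = 82 (decimal)
Convert || (tally marks) → 2 (decimal)
Compute lcm(82, 2) = 82
82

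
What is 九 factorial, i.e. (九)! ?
Convert 九 (Chinese numeral) → 9 (decimal)
Compute 9! = 362880
362880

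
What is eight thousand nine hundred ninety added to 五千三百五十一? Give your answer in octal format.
Convert eight thousand nine hundred ninety (English words) → 8×1000 + 9×100 + 90 = 8990 (decimal)
Convert 五千三百五十一 (Chinese numeral) → 5×1000 + 3×100 + 5×10 + 1 = 5351 (decimal)
Compute 8990 + 5351 = 14341
Convert 14341 (decimal) → 14341 = 3×4096 + 4×512 + 5 → 0o34005 (octal)
0o34005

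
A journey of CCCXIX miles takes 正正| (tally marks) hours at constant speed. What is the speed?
Convert CCCXIX (Roman numeral) → 100 + 100 + 100 + 10 + 9 = 319 (decimal)
Convert 正正| (tally marks) → 5 + 5 + 1 = 11 (decimal)
Compute 319 ÷ 11 = 29
29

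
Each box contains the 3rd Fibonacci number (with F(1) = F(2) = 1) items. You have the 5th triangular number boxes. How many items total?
Convert the 3rd Fibonacci number (with F(1) = F(2) = 1) (Fibonacci index) → 1, 1, 2 → 2 (decimal)
Convert the 5th triangular number (triangular index) → 5×6/2 = 15 (decimal)
Compute 2 × 15 = 30
30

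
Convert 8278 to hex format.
Convert 8278 (decimal) → 8278 = 2×4096 + 5×16 + 6 → 0x2056 (hexadecimal)
0x2056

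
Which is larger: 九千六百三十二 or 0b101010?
Convert 九千六百三十二 (Chinese numeral) → 9×1000 + 6×100 + 3×10 + 2 = 9632 (decimal)
Convert 0b101010 (binary) → 32 + 8 + 2 = 42 (decimal)
Compare 9632 vs 42: larger = 9632
9632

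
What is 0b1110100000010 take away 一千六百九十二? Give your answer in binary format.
Convert 0b1110100000010 (binary) → 4096 + 2048 + 1024 + 256 + 2 = 7426 (decimal)
Convert 一千六百九十二 (Chinese numeral) → 1×1000 + 6×100 + 9×10 + 2 = 1692 (decimal)
Compute 7426 - 1692 = 5734
Convert 5734 (decimal) → 5734 = 4096 + 1024 + 512 + 64 + 32 + 4 + 2 → 0b1011001100110 (binary)
0b1011001100110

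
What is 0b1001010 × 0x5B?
Convert 0b1001010 (binary) → 64 + 8 + 2 = 74 (decimal)
Convert 0x5B (hexadecimal) → 5×16 + 11 = 91 (decimal)
Compute 74 × 91 = 6734
6734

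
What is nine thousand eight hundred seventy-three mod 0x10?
Convert nine thousand eight hundred seventy-three (English words) → 9×1000 + 8×100 + 73 = 9873 (decimal)
Convert 0x10 (hexadecimal) → 1×16 = 16 (decimal)
Compute 9873 mod 16 = 1
1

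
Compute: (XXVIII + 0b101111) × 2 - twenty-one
Convert XXVIII (Roman numeral) → 10 + 10 + 5 + 1 + 1 + 1 = 28 (decimal)
Convert 0b101111 (binary) → 32 + 8 + 4 + 2 + 1 = 47 (decimal)
Convert twenty-one (English words) → 21 (decimal)
Expression in decimal: (28 + 47) × 2 - 21
Parentheses first: 28 + 47 = 75
Multiply: 75 × 2 = 150
Subtract: 150 - 21 = 129
129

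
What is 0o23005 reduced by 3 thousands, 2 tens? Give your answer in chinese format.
Convert 0o23005 (octal) → 2×4096 + 3×512 + 5 = 9733 (decimal)
Convert 3 thousands, 2 tens (place-value notation) → 3×1000 + 2×10 = 3020 (decimal)
Compute 9733 - 3020 = 6713
Convert 6713 (decimal) → 6713 = 6×1000 + 7×100 + 1×10 + 3 → 六千七百一十三 (Chinese numeral)
六千七百一十三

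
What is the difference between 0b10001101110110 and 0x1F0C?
Convert 0b10001101110110 (binary) → 8192 + 512 + 256 + 64 + 32 + 16 + 4 + 2 = 9078 (decimal)
Convert 0x1F0C (hexadecimal) → 1×4096 + 15×256 + 12 = 7948 (decimal)
Difference: |9078 - 7948| = 1130
1130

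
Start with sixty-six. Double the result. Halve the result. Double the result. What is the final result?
Convert sixty-six (English words) → 66 (decimal)
Start: 66
66 × 2 = 132
132 ÷ 2 = 66
66 × 2 = 132
132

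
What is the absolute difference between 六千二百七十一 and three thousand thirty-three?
Convert 六千二百七十一 (Chinese numeral) → 6×1000 + 2×100 + 7×10 + 1 = 6271 (decimal)
Convert three thousand thirty-three (English words) → 3×1000 + 33 = 3033 (decimal)
Compute |6271 - 3033| = 3238
3238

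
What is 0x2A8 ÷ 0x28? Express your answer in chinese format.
Convert 0x2A8 (hexadecimal) → 2×256 + 10×16 + 8 = 680 (decimal)
Convert 0x28 (hexadecimal) → 2×16 + 8 = 40 (decimal)
Compute 680 ÷ 40 = 17
Convert 17 (decimal) → 17 = 1×10 + 7 → 十七 (Chinese numeral)
十七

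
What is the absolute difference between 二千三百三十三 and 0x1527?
Convert 二千三百三十三 (Chinese numeral) → 2×1000 + 3×100 + 3×10 + 3 = 2333 (decimal)
Convert 0x1527 (hexadecimal) → 1×4096 + 5×256 + 2×16 + 7 = 5415 (decimal)
Compute |2333 - 5415| = 3082
3082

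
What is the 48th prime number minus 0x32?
The 48th prime number = 223
Convert 0x32 (hexadecimal) → 3×16 + 2 = 50 (decimal)
Compute 223 - 50 = 173
173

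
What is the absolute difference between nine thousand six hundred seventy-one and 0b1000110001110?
Convert nine thousand six hundred seventy-one (English words) → 9×1000 + 6×100 + 71 = 9671 (decimal)
Convert 0b1000110001110 (binary) → 4096 + 256 + 128 + 8 + 4 + 2 = 4494 (decimal)
Compute |9671 - 4494| = 5177
5177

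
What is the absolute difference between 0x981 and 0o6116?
Convert 0x981 (hexadecimal) → 9×256 + 8×16 + 1 = 2433 (decimal)
Convert 0o6116 (octal) → 6×512 + 1×64 + 1×8 + 6 = 3150 (decimal)
Compute |2433 - 3150| = 717
717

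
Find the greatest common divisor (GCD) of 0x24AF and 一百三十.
Convert 0x24AF (hexadecimal) → 2×4096 + 4×256 + 10×16 + 15 = 9391 (decimal)
Convert 一百三十 (Chinese numeral) → 1×100 + 3×10 = 130 (decimal)
Compute gcd(9391, 130) = 1
1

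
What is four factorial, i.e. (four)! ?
Convert four (English words) → 4 (decimal)
Compute 4! = 24
24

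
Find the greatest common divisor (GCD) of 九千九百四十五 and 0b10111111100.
Convert 九千九百四十五 (Chinese numeral) → 9×1000 + 9×100 + 4×10 + 5 = 9945 (decimal)
Convert 0b10111111100 (binary) → 1024 + 256 + 128 + 64 + 32 + 16 + 8 + 4 = 1532 (decimal)
Compute gcd(9945, 1532) = 1
1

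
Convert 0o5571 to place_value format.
Convert 0o5571 (octal) → 5×512 + 5×64 + 7×8 + 1 = 2937 (decimal)
Convert 2937 (decimal) → 2937 = 2×1000 + 9×100 + 3×10 + 7 → 2 thousands, 9 hundreds, 3 tens, 7 ones (place-value notation)
2 thousands, 9 hundreds, 3 tens, 7 ones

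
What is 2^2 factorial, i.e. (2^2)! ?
Convert 2^2 (power) → 4 (decimal)
Compute 4! = 24
24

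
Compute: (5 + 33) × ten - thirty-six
Convert ten (English words) → 10 (decimal)
Convert thirty-six (English words) → 36 (decimal)
Expression in decimal: (5 + 33) × 10 - 36
Parentheses first: 5 + 33 = 38
Multiply: 38 × 10 = 380
Subtract: 380 - 36 = 344
344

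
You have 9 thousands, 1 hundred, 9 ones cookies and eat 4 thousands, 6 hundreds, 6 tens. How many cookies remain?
Convert 9 thousands, 1 hundred, 9 ones (place-value notation) → 9×1000 + 1×100 + 9 = 9109 (decimal)
Convert 4 thousands, 6 hundreds, 6 tens (place-value notation) → 4×1000 + 6×100 + 6×10 = 4660 (decimal)
Compute 9109 - 4660 = 4449
4449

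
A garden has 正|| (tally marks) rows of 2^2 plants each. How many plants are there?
Convert 2^2 (power) → 4 (decimal)
Convert 正|| (tally marks) → 5 + 2 = 7 (decimal)
Compute 4 × 7 = 28
28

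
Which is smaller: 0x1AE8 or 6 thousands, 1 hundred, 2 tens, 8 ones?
Convert 0x1AE8 (hexadecimal) → 1×4096 + 10×256 + 14×16 + 8 = 6888 (decimal)
Convert 6 thousands, 1 hundred, 2 tens, 8 ones (place-value notation) → 6×1000 + 1×100 + 2×10 + 8 = 6128 (decimal)
Compare 6888 vs 6128: smaller = 6128
6128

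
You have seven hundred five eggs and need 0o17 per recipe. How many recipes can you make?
Convert seven hundred five (English words) → 7×100 + 5 = 705 (decimal)
Convert 0o17 (octal) → 1×8 + 7 = 15 (decimal)
Compute 705 ÷ 15 = 47
47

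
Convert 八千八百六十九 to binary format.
Convert 八千八百六十九 (Chinese numeral) → 8×1000 + 8×100 + 6×10 + 9 = 8869 (decimal)
Convert 8869 (decimal) → 8869 = 8192 + 512 + 128 + 32 + 4 + 1 → 0b10001010100101 (binary)
0b10001010100101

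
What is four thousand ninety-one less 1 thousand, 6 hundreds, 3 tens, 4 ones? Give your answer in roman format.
Convert four thousand ninety-one (English words) → 4×1000 + 91 = 4091 (decimal)
Convert 1 thousand, 6 hundreds, 3 tens, 4 ones (place-value notation) → 1×1000 + 6×100 + 3×10 + 4 = 1634 (decimal)
Compute 4091 - 1634 = 2457
Convert 2457 (decimal) → 2457 = 1000 + 1000 + 400 + 50 + 5 + 1 + 1 → MMCDLVII (Roman numeral)
MMCDLVII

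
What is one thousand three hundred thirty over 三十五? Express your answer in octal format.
Convert one thousand three hundred thirty (English words) → 1×1000 + 3×100 + 30 = 1330 (decimal)
Convert 三十五 (Chinese numeral) → 3×10 + 5 = 35 (decimal)
Compute 1330 ÷ 35 = 38
Convert 38 (decimal) → 38 = 4×8 + 6 → 0o46 (octal)
0o46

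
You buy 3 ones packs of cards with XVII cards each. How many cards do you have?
Convert XVII (Roman numeral) → 10 + 5 + 1 + 1 = 17 (decimal)
Convert 3 ones (place-value notation) → 3 (decimal)
Compute 17 × 3 = 51
51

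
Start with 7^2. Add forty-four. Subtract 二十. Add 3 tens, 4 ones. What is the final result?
Convert 7^2 (power) → 49 (decimal)
Start: 49
Convert forty-four (English words) → 44 (decimal)
49 + 44 = 93
Convert 二十 (Chinese numeral) → 2×10 = 20 (decimal)
93 - 20 = 73
Convert 3 tens, 4 ones (place-value notation) → 3×10 + 4 = 34 (decimal)
73 + 34 = 107
107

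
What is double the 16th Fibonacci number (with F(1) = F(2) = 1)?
The 16th Fibonacci number (with F(1) = F(2) = 1) = 987
Compute 987 × 2 = 1974
1974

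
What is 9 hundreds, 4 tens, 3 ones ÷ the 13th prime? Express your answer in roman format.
Convert 9 hundreds, 4 tens, 3 ones (place-value notation) → 9×100 + 4×10 + 3 = 943 (decimal)
Convert the 13th prime (prime index) → 41 (decimal)
Compute 943 ÷ 41 = 23
Convert 23 (decimal) → 23 = 10 + 10 + 1 + 1 + 1 → XXIII (Roman numeral)
XXIII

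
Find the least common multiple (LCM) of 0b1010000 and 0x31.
Convert 0b1010000 (binary) → 64 + 16 = 80 (decimal)
Convert 0x31 (hexadecimal) → 3×16 + 1 = 49 (decimal)
Compute lcm(80, 49) = 3920
3920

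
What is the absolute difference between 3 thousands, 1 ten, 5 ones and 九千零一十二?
Convert 3 thousands, 1 ten, 5 ones (place-value notation) → 3×1000 + 1×10 + 5 = 3015 (decimal)
Convert 九千零一十二 (Chinese numeral) → 9×1000 + 1×10 + 2 = 9012 (decimal)
Compute |3015 - 9012| = 5997
5997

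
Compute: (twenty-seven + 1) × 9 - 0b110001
Convert twenty-seven (English words) → 27 (decimal)
Convert 0b110001 (binary) → 32 + 16 + 1 = 49 (decimal)
Expression in decimal: (27 + 1) × 9 - 49
Parentheses first: 27 + 1 = 28
Multiply: 28 × 9 = 252
Subtract: 252 - 49 = 203
203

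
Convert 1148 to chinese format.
Convert 1148 (decimal) → 1148 = 1×1000 + 1×100 + 4×10 + 8 → 一千一百四十八 (Chinese numeral)
一千一百四十八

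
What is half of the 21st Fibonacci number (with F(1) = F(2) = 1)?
The 21st Fibonacci number (with F(1) = F(2) = 1) = 10946
Compute 10946 ÷ 2 = 5473
5473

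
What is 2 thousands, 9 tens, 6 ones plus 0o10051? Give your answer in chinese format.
Convert 2 thousands, 9 tens, 6 ones (place-value notation) → 2×1000 + 9×10 + 6 = 2096 (decimal)
Convert 0o10051 (octal) → 1×4096 + 5×8 + 1 = 4137 (decimal)
Compute 2096 + 4137 = 6233
Convert 6233 (decimal) → 6233 = 6×1000 + 2×100 + 3×10 + 3 → 六千二百三十三 (Chinese numeral)
六千二百三十三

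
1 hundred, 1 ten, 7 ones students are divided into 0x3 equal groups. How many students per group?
Convert 1 hundred, 1 ten, 7 ones (place-value notation) → 1×100 + 1×10 + 7 = 117 (decimal)
Convert 0x3 (hexadecimal) → 3 (decimal)
Compute 117 ÷ 3 = 39
39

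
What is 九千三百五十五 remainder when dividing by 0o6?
Convert 九千三百五十五 (Chinese numeral) → 9×1000 + 3×100 + 5×10 + 5 = 9355 (decimal)
Convert 0o6 (octal) → 6 (decimal)
Compute 9355 mod 6 = 1
1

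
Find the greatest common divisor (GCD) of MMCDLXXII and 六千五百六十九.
Convert MMCDLXXII (Roman numeral) → 1000 + 1000 + 400 + 50 + 10 + 10 + 1 + 1 = 2472 (decimal)
Convert 六千五百六十九 (Chinese numeral) → 6×1000 + 5×100 + 6×10 + 9 = 6569 (decimal)
Compute gcd(2472, 6569) = 1
1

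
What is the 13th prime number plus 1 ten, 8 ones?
The 13th prime number = 41
Convert 1 ten, 8 ones (place-value notation) → 1×10 + 8 = 18 (decimal)
Compute 41 + 18 = 59
59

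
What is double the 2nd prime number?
The 2nd prime number = 3
Compute 3 × 2 = 6
6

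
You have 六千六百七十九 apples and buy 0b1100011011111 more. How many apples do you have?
Convert 六千六百七十九 (Chinese numeral) → 6×1000 + 6×100 + 7×10 + 9 = 6679 (decimal)
Convert 0b1100011011111 (binary) → 4096 + 2048 + 128 + 64 + 16 + 8 + 4 + 2 + 1 = 6367 (decimal)
Compute 6679 + 6367 = 13046
13046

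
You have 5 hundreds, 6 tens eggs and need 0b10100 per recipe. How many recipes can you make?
Convert 5 hundreds, 6 tens (place-value notation) → 5×100 + 6×10 = 560 (decimal)
Convert 0b10100 (binary) → 16 + 4 = 20 (decimal)
Compute 560 ÷ 20 = 28
28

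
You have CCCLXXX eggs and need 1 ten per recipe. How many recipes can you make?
Convert CCCLXXX (Roman numeral) → 100 + 100 + 100 + 50 + 10 + 10 + 10 = 380 (decimal)
Convert 1 ten (place-value notation) → 1×10 = 10 (decimal)
Compute 380 ÷ 10 = 38
38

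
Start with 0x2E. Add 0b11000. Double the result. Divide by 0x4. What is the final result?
Convert 0x2E (hexadecimal) → 2×16 + 14 = 46 (decimal)
Start: 46
Convert 0b11000 (binary) → 16 + 8 = 24 (decimal)
46 + 24 = 70
70 × 2 = 140
Convert 0x4 (hexadecimal) → 4 (decimal)
140 ÷ 4 = 35
35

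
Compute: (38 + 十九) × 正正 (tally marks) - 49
Convert 十九 (Chinese numeral) → 1×10 + 9 = 19 (decimal)
Convert 正正 (tally marks) → 5 + 5 = 10 (decimal)
Expression in decimal: (38 + 19) × 10 - 49
Parentheses first: 38 + 19 = 57
Multiply: 57 × 10 = 570
Subtract: 570 - 49 = 521
521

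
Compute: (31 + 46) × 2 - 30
Parentheses first: 31 + 46 = 77
Multiply: 77 × 2 = 154
Subtract: 154 - 30 = 124
124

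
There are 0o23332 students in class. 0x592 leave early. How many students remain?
Convert 0o23332 (octal) → 2×4096 + 3×512 + 3×64 + 3×8 + 2 = 9946 (decimal)
Convert 0x592 (hexadecimal) → 5×256 + 9×16 + 2 = 1426 (decimal)
Compute 9946 - 1426 = 8520
8520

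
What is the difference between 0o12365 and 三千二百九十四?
Convert 0o12365 (octal) → 1×4096 + 2×512 + 3×64 + 6×8 + 5 = 5365 (decimal)
Convert 三千二百九十四 (Chinese numeral) → 3×1000 + 2×100 + 9×10 + 4 = 3294 (decimal)
Difference: |5365 - 3294| = 2071
2071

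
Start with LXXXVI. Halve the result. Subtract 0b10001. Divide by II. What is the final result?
Convert LXXXVI (Roman numeral) → 50 + 10 + 10 + 10 + 5 + 1 = 86 (decimal)
Start: 86
86 ÷ 2 = 43
Convert 0b10001 (binary) → 16 + 1 = 17 (decimal)
43 - 17 = 26
Convert II (Roman numeral) → 1 + 1 = 2 (decimal)
26 ÷ 2 = 13
13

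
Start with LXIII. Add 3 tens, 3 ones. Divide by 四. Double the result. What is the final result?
Convert LXIII (Roman numeral) → 50 + 10 + 1 + 1 + 1 = 63 (decimal)
Start: 63
Convert 3 tens, 3 ones (place-value notation) → 3×10 + 3 = 33 (decimal)
63 + 33 = 96
Convert 四 (Chinese numeral) → 4 (decimal)
96 ÷ 4 = 24
24 × 2 = 48
48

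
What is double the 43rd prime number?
The 43rd prime number = 191
Compute 191 × 2 = 382
382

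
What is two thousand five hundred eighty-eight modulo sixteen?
Convert two thousand five hundred eighty-eight (English words) → 2×1000 + 5×100 + 88 = 2588 (decimal)
Convert sixteen (English words) → 16 (decimal)
Compute 2588 mod 16 = 12
12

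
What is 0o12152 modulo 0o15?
Convert 0o12152 (octal) → 1×4096 + 2×512 + 1×64 + 5×8 + 2 = 5226 (decimal)
Convert 0o15 (octal) → 1×8 + 5 = 13 (decimal)
Compute 5226 mod 13 = 0
0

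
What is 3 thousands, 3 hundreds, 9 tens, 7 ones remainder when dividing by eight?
Convert 3 thousands, 3 hundreds, 9 tens, 7 ones (place-value notation) → 3×1000 + 3×100 + 9×10 + 7 = 3397 (decimal)
Convert eight (English words) → 8 (decimal)
Compute 3397 mod 8 = 5
5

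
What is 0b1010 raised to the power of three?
Convert 0b1010 (binary) → 8 + 2 = 10 (decimal)
Convert three (English words) → 3 (decimal)
Compute 10 ^ 3 = 1000
1000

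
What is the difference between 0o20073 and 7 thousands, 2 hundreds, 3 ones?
Convert 0o20073 (octal) → 2×4096 + 7×8 + 3 = 8251 (decimal)
Convert 7 thousands, 2 hundreds, 3 ones (place-value notation) → 7×1000 + 2×100 + 3 = 7203 (decimal)
Difference: |8251 - 7203| = 1048
1048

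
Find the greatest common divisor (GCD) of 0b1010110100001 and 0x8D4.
Convert 0b1010110100001 (binary) → 4096 + 1024 + 256 + 128 + 32 + 1 = 5537 (decimal)
Convert 0x8D4 (hexadecimal) → 8×256 + 13×16 + 4 = 2260 (decimal)
Compute gcd(5537, 2260) = 113
113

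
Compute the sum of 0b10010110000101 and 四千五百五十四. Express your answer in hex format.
Convert 0b10010110000101 (binary) → 8192 + 1024 + 256 + 128 + 4 + 1 = 9605 (decimal)
Convert 四千五百五十四 (Chinese numeral) → 4×1000 + 5×100 + 5×10 + 4 = 4554 (decimal)
Compute 9605 + 4554 = 14159
Convert 14159 (decimal) → 14159 = 3×4096 + 7×256 + 4×16 + 15 → 0x374F (hexadecimal)
0x374F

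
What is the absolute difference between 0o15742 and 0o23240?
Convert 0o15742 (octal) → 1×4096 + 5×512 + 7×64 + 4×8 + 2 = 7138 (decimal)
Convert 0o23240 (octal) → 2×4096 + 3×512 + 2×64 + 4×8 = 9888 (decimal)
Compute |7138 - 9888| = 2750
2750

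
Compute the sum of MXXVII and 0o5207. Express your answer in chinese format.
Convert MXXVII (Roman numeral) → 1000 + 10 + 10 + 5 + 1 + 1 = 1027 (decimal)
Convert 0o5207 (octal) → 5×512 + 2×64 + 7 = 2695 (decimal)
Compute 1027 + 2695 = 3722
Convert 3722 (decimal) → 3722 = 3×1000 + 7×100 + 2×10 + 2 → 三千七百二十二 (Chinese numeral)
三千七百二十二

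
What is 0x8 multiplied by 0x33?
Convert 0x8 (hexadecimal) → 8 (decimal)
Convert 0x33 (hexadecimal) → 3×16 + 3 = 51 (decimal)
Compute 8 × 51 = 408
408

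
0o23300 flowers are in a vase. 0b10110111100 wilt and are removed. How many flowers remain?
Convert 0o23300 (octal) → 2×4096 + 3×512 + 3×64 = 9920 (decimal)
Convert 0b10110111100 (binary) → 1024 + 256 + 128 + 32 + 16 + 8 + 4 = 1468 (decimal)
Compute 9920 - 1468 = 8452
8452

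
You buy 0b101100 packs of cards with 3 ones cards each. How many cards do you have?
Convert 3 ones (place-value notation) → 3 (decimal)
Convert 0b101100 (binary) → 32 + 8 + 4 = 44 (decimal)
Compute 3 × 44 = 132
132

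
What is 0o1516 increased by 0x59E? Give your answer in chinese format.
Convert 0o1516 (octal) → 1×512 + 5×64 + 1×8 + 6 = 846 (decimal)
Convert 0x59E (hexadecimal) → 5×256 + 9×16 + 14 = 1438 (decimal)
Compute 846 + 1438 = 2284
Convert 2284 (decimal) → 2284 = 2×1000 + 2×100 + 8×10 + 4 → 二千二百八十四 (Chinese numeral)
二千二百八十四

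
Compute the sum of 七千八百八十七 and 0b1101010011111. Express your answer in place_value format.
Convert 七千八百八十七 (Chinese numeral) → 7×1000 + 8×100 + 8×10 + 7 = 7887 (decimal)
Convert 0b1101010011111 (binary) → 4096 + 2048 + 512 + 128 + 16 + 8 + 4 + 2 + 1 = 6815 (decimal)
Compute 7887 + 6815 = 14702
Convert 14702 (decimal) → 14702 = 14×1000 + 7×100 + 2 → 14 thousands, 7 hundreds, 2 ones (place-value notation)
14 thousands, 7 hundreds, 2 ones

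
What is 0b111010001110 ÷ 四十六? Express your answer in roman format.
Convert 0b111010001110 (binary) → 2048 + 1024 + 512 + 128 + 8 + 4 + 2 = 3726 (decimal)
Convert 四十六 (Chinese numeral) → 4×10 + 6 = 46 (decimal)
Compute 3726 ÷ 46 = 81
Convert 81 (decimal) → 81 = 50 + 10 + 10 + 10 + 1 → LXXXI (Roman numeral)
LXXXI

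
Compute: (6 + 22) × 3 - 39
Parentheses first: 6 + 22 = 28
Multiply: 28 × 3 = 84
Subtract: 84 - 39 = 45
45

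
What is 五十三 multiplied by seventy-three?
Convert 五十三 (Chinese numeral) → 5×10 + 3 = 53 (decimal)
Convert seventy-three (English words) → 73 (decimal)
Compute 53 × 73 = 3869
3869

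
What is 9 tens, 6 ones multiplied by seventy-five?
Convert 9 tens, 6 ones (place-value notation) → 9×10 + 6 = 96 (decimal)
Convert seventy-five (English words) → 75 (decimal)
Compute 96 × 75 = 7200
7200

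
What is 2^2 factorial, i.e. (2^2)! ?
Convert 2^2 (power) → 4 (decimal)
Compute 4! = 24
24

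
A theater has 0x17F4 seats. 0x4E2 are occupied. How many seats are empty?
Convert 0x17F4 (hexadecimal) → 1×4096 + 7×256 + 15×16 + 4 = 6132 (decimal)
Convert 0x4E2 (hexadecimal) → 4×256 + 14×16 + 2 = 1250 (decimal)
Compute 6132 - 1250 = 4882
4882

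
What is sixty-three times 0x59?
Convert sixty-three (English words) → 63 (decimal)
Convert 0x59 (hexadecimal) → 5×16 + 9 = 89 (decimal)
Compute 63 × 89 = 5607
5607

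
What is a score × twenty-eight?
Convert a score (colloquial) → 20 (decimal)
Convert twenty-eight (English words) → 28 (decimal)
Compute 20 × 28 = 560
560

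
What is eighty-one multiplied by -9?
Convert eighty-one (English words) → 81 (decimal)
Compute 81 × -9 = -729
-729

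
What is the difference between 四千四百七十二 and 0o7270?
Convert 四千四百七十二 (Chinese numeral) → 4×1000 + 4×100 + 7×10 + 2 = 4472 (decimal)
Convert 0o7270 (octal) → 7×512 + 2×64 + 7×8 = 3768 (decimal)
Difference: |4472 - 3768| = 704
704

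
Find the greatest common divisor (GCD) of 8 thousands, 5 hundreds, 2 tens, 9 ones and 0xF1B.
Convert 8 thousands, 5 hundreds, 2 tens, 9 ones (place-value notation) → 8×1000 + 5×100 + 2×10 + 9 = 8529 (decimal)
Convert 0xF1B (hexadecimal) → 15×256 + 1×16 + 11 = 3867 (decimal)
Compute gcd(8529, 3867) = 3
3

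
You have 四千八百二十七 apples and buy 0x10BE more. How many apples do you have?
Convert 四千八百二十七 (Chinese numeral) → 4×1000 + 8×100 + 2×10 + 7 = 4827 (decimal)
Convert 0x10BE (hexadecimal) → 1×4096 + 11×16 + 14 = 4286 (decimal)
Compute 4827 + 4286 = 9113
9113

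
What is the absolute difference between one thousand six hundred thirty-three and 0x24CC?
Convert one thousand six hundred thirty-three (English words) → 1×1000 + 6×100 + 33 = 1633 (decimal)
Convert 0x24CC (hexadecimal) → 2×4096 + 4×256 + 12×16 + 12 = 9420 (decimal)
Compute |1633 - 9420| = 7787
7787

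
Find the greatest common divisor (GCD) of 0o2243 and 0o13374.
Convert 0o2243 (octal) → 2×512 + 2×64 + 4×8 + 3 = 1187 (decimal)
Convert 0o13374 (octal) → 1×4096 + 3×512 + 3×64 + 7×8 + 4 = 5884 (decimal)
Compute gcd(1187, 5884) = 1
1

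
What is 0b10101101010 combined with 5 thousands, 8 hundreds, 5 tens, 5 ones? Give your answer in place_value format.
Convert 0b10101101010 (binary) → 1024 + 256 + 64 + 32 + 8 + 2 = 1386 (decimal)
Convert 5 thousands, 8 hundreds, 5 tens, 5 ones (place-value notation) → 5×1000 + 8×100 + 5×10 + 5 = 5855 (decimal)
Compute 1386 + 5855 = 7241
Convert 7241 (decimal) → 7241 = 7×1000 + 2×100 + 4×10 + 1 → 7 thousands, 2 hundreds, 4 tens, 1 one (place-value notation)
7 thousands, 2 hundreds, 4 tens, 1 one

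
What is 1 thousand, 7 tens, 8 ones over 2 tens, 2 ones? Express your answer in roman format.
Convert 1 thousand, 7 tens, 8 ones (place-value notation) → 1×1000 + 7×10 + 8 = 1078 (decimal)
Convert 2 tens, 2 ones (place-value notation) → 2×10 + 2 = 22 (decimal)
Compute 1078 ÷ 22 = 49
Convert 49 (decimal) → 49 = 40 + 9 → XLIX (Roman numeral)
XLIX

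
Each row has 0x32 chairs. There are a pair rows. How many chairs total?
Convert 0x32 (hexadecimal) → 3×16 + 2 = 50 (decimal)
Convert a pair (colloquial) → 2 (decimal)
Compute 50 × 2 = 100
100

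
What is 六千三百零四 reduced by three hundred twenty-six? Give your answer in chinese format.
Convert 六千三百零四 (Chinese numeral) → 6×1000 + 3×100 + 4 = 6304 (decimal)
Convert three hundred twenty-six (English words) → 3×100 + 26 = 326 (decimal)
Compute 6304 - 326 = 5978
Convert 5978 (decimal) → 5978 = 5×1000 + 9×100 + 7×10 + 8 → 五千九百七十八 (Chinese numeral)
五千九百七十八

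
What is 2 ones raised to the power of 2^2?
Convert 2 ones (place-value notation) → 2 (decimal)
Convert 2^2 (power) → 4 (decimal)
Compute 2 ^ 4 = 16
16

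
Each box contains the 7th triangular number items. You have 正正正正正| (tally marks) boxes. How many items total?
Convert the 7th triangular number (triangular index) → 7×8/2 = 28 (decimal)
Convert 正正正正正| (tally marks) → 5 + 5 + 5 + 5 + 5 + 1 = 26 (decimal)
Compute 28 × 26 = 728
728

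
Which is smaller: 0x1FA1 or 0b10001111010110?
Convert 0x1FA1 (hexadecimal) → 1×4096 + 15×256 + 10×16 + 1 = 8097 (decimal)
Convert 0b10001111010110 (binary) → 8192 + 512 + 256 + 128 + 64 + 16 + 4 + 2 = 9174 (decimal)
Compare 8097 vs 9174: smaller = 8097
8097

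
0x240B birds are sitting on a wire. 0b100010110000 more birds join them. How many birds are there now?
Convert 0x240B (hexadecimal) → 2×4096 + 4×256 + 11 = 9227 (decimal)
Convert 0b100010110000 (binary) → 2048 + 128 + 32 + 16 = 2224 (decimal)
Compute 9227 + 2224 = 11451
11451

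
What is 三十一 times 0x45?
Convert 三十一 (Chinese numeral) → 3×10 + 1 = 31 (decimal)
Convert 0x45 (hexadecimal) → 4×16 + 5 = 69 (decimal)
Compute 31 × 69 = 2139
2139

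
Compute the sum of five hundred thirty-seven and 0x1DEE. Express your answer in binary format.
Convert five hundred thirty-seven (English words) → 5×100 + 37 = 537 (decimal)
Convert 0x1DEE (hexadecimal) → 1×4096 + 13×256 + 14×16 + 14 = 7662 (decimal)
Compute 537 + 7662 = 8199
Convert 8199 (decimal) → 8199 = 8192 + 4 + 2 + 1 → 0b10000000000111 (binary)
0b10000000000111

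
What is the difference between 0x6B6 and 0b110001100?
Convert 0x6B6 (hexadecimal) → 6×256 + 11×16 + 6 = 1718 (decimal)
Convert 0b110001100 (binary) → 256 + 128 + 8 + 4 = 396 (decimal)
Difference: |1718 - 396| = 1322
1322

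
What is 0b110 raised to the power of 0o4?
Convert 0b110 (binary) → 4 + 2 = 6 (decimal)
Convert 0o4 (octal) → 4 (decimal)
Compute 6 ^ 4 = 1296
1296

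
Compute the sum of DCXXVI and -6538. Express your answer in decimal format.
Convert DCXXVI (Roman numeral) → 500 + 100 + 10 + 10 + 5 + 1 = 626 (decimal)
Compute 626 + -6538 = -5912
-5912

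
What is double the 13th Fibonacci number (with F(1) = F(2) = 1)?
The 13th Fibonacci number (with F(1) = F(2) = 1): 1, 1, 2, 3, 5, 8, 13, 21, 34, 55, 89, 144, 233 → 233
Compute 233 × 2 = 466
466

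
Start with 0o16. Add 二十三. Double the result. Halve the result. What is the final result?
Convert 0o16 (octal) → 1×8 + 6 = 14 (decimal)
Start: 14
Convert 二十三 (Chinese numeral) → 2×10 + 3 = 23 (decimal)
14 + 23 = 37
37 × 2 = 74
74 ÷ 2 = 37
37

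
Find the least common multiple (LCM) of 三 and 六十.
Convert 三 (Chinese numeral) → 3 (decimal)
Convert 六十 (Chinese numeral) → 6×10 = 60 (decimal)
Compute lcm(3, 60) = 60
60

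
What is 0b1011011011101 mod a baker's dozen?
Convert 0b1011011011101 (binary) → 4096 + 1024 + 512 + 128 + 64 + 16 + 8 + 4 + 1 = 5853 (decimal)
Convert a baker's dozen (colloquial) → 13 (decimal)
Compute 5853 mod 13 = 3
3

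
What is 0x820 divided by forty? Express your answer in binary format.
Convert 0x820 (hexadecimal) → 8×256 + 2×16 = 2080 (decimal)
Convert forty (English words) → 40 (decimal)
Compute 2080 ÷ 40 = 52
Convert 52 (decimal) → 52 = 32 + 16 + 4 → 0b110100 (binary)
0b110100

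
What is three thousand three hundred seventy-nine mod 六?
Convert three thousand three hundred seventy-nine (English words) → 3×1000 + 3×100 + 79 = 3379 (decimal)
Convert 六 (Chinese numeral) → 6 (decimal)
Compute 3379 mod 6 = 1
1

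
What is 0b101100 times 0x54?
Convert 0b101100 (binary) → 32 + 8 + 4 = 44 (decimal)
Convert 0x54 (hexadecimal) → 5×16 + 4 = 84 (decimal)
Compute 44 × 84 = 3696
3696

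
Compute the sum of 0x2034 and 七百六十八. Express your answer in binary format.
Convert 0x2034 (hexadecimal) → 2×4096 + 3×16 + 4 = 8244 (decimal)
Convert 七百六十八 (Chinese numeral) → 7×100 + 6×10 + 8 = 768 (decimal)
Compute 8244 + 768 = 9012
Convert 9012 (decimal) → 9012 = 8192 + 512 + 256 + 32 + 16 + 4 → 0b10001100110100 (binary)
0b10001100110100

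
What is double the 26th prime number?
The 26th prime number = 101
Compute 101 × 2 = 202
202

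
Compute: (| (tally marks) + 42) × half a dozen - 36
Convert | (tally marks) → 1 (decimal)
Convert half a dozen (colloquial) → 6 (decimal)
Expression in decimal: (1 + 42) × 6 - 36
Parentheses first: 1 + 42 = 43
Multiply: 43 × 6 = 258
Subtract: 258 - 36 = 222
222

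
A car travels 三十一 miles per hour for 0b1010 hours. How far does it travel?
Convert 三十一 (Chinese numeral) → 3×10 + 1 = 31 (decimal)
Convert 0b1010 (binary) → 8 + 2 = 10 (decimal)
Compute 31 × 10 = 310
310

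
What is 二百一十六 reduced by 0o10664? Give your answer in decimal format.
Convert 二百一十六 (Chinese numeral) → 2×100 + 1×10 + 6 = 216 (decimal)
Convert 0o10664 (octal) → 1×4096 + 6×64 + 6×8 + 4 = 4532 (decimal)
Compute 216 - 4532 = -4316
-4316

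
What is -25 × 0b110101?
Convert 0b110101 (binary) → 32 + 16 + 4 + 1 = 53 (decimal)
Compute -25 × 53 = -1325
-1325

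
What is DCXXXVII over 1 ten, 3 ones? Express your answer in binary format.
Convert DCXXXVII (Roman numeral) → 500 + 100 + 10 + 10 + 10 + 5 + 1 + 1 = 637 (decimal)
Convert 1 ten, 3 ones (place-value notation) → 1×10 + 3 = 13 (decimal)
Compute 637 ÷ 13 = 49
Convert 49 (decimal) → 49 = 32 + 16 + 1 → 0b110001 (binary)
0b110001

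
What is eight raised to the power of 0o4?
Convert eight (English words) → 8 (decimal)
Convert 0o4 (octal) → 4 (decimal)
Compute 8 ^ 4 = 4096
4096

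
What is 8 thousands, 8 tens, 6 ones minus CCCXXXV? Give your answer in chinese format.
Convert 8 thousands, 8 tens, 6 ones (place-value notation) → 8×1000 + 8×10 + 6 = 8086 (decimal)
Convert CCCXXXV (Roman numeral) → 100 + 100 + 100 + 10 + 10 + 10 + 5 = 335 (decimal)
Compute 8086 - 335 = 7751
Convert 7751 (decimal) → 7751 = 7×1000 + 7×100 + 5×10 + 1 → 七千七百五十一 (Chinese numeral)
七千七百五十一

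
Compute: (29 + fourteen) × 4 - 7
Convert fourteen (English words) → 14 (decimal)
Expression in decimal: (29 + 14) × 4 - 7
Parentheses first: 29 + 14 = 43
Multiply: 43 × 4 = 172
Subtract: 172 - 7 = 165
165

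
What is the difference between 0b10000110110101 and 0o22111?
Convert 0b10000110110101 (binary) → 8192 + 256 + 128 + 32 + 16 + 4 + 1 = 8629 (decimal)
Convert 0o22111 (octal) → 2×4096 + 2×512 + 1×64 + 1×8 + 1 = 9289 (decimal)
Difference: |8629 - 9289| = 660
660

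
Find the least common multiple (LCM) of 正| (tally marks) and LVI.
Convert 正| (tally marks) → 5 + 1 = 6 (decimal)
Convert LVI (Roman numeral) → 50 + 5 + 1 = 56 (decimal)
Compute lcm(6, 56) = 168
168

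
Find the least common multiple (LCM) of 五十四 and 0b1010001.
Convert 五十四 (Chinese numeral) → 5×10 + 4 = 54 (decimal)
Convert 0b1010001 (binary) → 64 + 16 + 1 = 81 (decimal)
Compute lcm(54, 81) = 162
162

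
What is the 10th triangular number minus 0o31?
The 10th triangular number = 10×11/2 = 55
Convert 0o31 (octal) → 3×8 + 1 = 25 (decimal)
Compute 55 - 25 = 30
30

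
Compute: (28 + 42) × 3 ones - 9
Convert 3 ones (place-value notation) → 3 (decimal)
Expression in decimal: (28 + 42) × 3 - 9
Parentheses first: 28 + 42 = 70
Multiply: 70 × 3 = 210
Subtract: 210 - 9 = 201
201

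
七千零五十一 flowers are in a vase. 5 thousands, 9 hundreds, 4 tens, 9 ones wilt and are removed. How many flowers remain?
Convert 七千零五十一 (Chinese numeral) → 7×1000 + 5×10 + 1 = 7051 (decimal)
Convert 5 thousands, 9 hundreds, 4 tens, 9 ones (place-value notation) → 5×1000 + 9×100 + 4×10 + 9 = 5949 (decimal)
Compute 7051 - 5949 = 1102
1102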